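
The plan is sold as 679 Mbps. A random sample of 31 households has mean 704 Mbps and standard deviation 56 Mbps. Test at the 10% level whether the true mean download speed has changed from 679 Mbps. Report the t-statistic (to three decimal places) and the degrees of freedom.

t = 2.486, df = 30

H0: μ = 679; H1: μ ≠ 679 (one-sample t-test, two-sided).
t = (x̄ − μ₀)/(s/√n) = (704 − 679)/(56/√31) = 2.486
df = n − 1 = 30
Two-sided p-value ≈ 0.019
Since p ≈ 0.019 < α = 0.1, reject H0; the data support H1.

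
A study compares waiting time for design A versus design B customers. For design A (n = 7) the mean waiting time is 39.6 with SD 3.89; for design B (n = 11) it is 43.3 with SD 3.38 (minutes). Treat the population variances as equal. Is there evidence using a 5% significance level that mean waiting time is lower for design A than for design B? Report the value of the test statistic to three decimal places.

-2.138

Let group 1 = design A, group 2 = design B. H0: μ_1 = μ_2; H1: μ_1 < μ_2 (two-sample pooled-variance t-test, left-tailed).
s_p² = [(7−1)·3.89² + (11−1)·3.38²]/(7+11−2) = 12.8148
t = (39.6 − 43.3)/√[12.8148·(1/7 + 1/11)] = -2.138
df = n₁ + n₂ − 2 = 16
p-value = P(T ≤ -2.138) ≈ 0.0242
Since p ≈ 0.0242 < α = 0.05, reject H0; the data support H1.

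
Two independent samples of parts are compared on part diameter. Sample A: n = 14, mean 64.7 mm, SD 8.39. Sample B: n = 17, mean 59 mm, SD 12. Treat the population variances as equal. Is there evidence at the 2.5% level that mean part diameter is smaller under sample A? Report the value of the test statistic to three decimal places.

Let group 1 = sample A, group 2 = sample B. H0: μ_1 = μ_2; H1: μ_1 < μ_2 (two-sample pooled-variance t-test, left-tailed).
s_p² = [(14−1)·8.39² + (17−1)·12²]/(14+17−2) = 111.003
t = (64.7 − 59)/√[111.003·(1/14 + 1/17)] = 1.499
df = n₁ + n₂ − 2 = 29
p-value = P(T ≤ 1.499) ≈ 0.9277
Since p ≈ 0.9277 > α = 0.025, fail to reject H0; the evidence is not statistically significant.

1.499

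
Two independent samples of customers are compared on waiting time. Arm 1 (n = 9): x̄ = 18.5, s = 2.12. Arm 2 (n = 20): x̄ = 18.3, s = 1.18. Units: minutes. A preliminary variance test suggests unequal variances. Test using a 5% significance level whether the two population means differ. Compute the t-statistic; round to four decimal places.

Let group 1 = arm 1, group 2 = arm 2. H0: μ_1 = μ_2; H1: μ_1 ≠ μ_2 (Welch's two-sample t-test, two-sided).
t = (x̄_1 − x̄_2)/√(s_1²/n_1 + s_2²/n_2) = (18.5 − 18.3)/√(2.12²/9 + 1.18²/20) = 0.2651
Welch–Satterthwaite df ≈ 10.30
Two-sided p-value ≈ 0.7961
Since p ≈ 0.7961 > α = 0.05, fail to reject H0; the data do not provide sufficient evidence against H0.

0.2651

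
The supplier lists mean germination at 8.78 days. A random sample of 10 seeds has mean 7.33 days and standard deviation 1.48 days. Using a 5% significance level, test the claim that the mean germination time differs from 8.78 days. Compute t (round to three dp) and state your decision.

H0: μ = 8.78; H1: μ ≠ 8.78 (one-sample t-test, two-sided).
t = (x̄ − μ₀)/(s/√n) = (7.33 − 8.78)/(1.48/√10) = -3.098
df = n − 1 = 9
Two-sided p-value ≈ 0.013
Since p ≈ 0.013 < α = 0.05, reject H0; the data support H1.

t = -3.098; reject H0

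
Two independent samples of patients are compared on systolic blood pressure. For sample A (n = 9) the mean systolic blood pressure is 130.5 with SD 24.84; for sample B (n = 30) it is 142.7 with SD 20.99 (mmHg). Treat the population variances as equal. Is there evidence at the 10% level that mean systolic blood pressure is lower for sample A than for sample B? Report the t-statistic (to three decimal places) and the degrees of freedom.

t = -1.467, df = 37

Let group 1 = sample A, group 2 = sample B. H0: μ_1 = μ_2; H1: μ_1 < μ_2 (two-sample pooled-variance t-test, left-tailed).
s_p² = [(9−1)·24.84² + (30−1)·20.99²]/(9+30−2) = 478.73
t = (130.5 − 142.7)/√[478.73·(1/9 + 1/30)] = -1.467
df = n₁ + n₂ − 2 = 37
p-value = P(T ≤ -1.467) ≈ 0.0754
Since p ≈ 0.0754 < α = 0.1, reject H0; the data support H1.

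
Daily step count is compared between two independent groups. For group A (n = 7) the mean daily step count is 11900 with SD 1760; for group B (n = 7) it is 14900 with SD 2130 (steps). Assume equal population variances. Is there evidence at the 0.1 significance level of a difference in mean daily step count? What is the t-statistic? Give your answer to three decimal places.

Let group 1 = group A, group 2 = group B. H0: μ_1 = μ_2; H1: μ_1 ≠ μ_2 (two-sample pooled-variance t-test, two-sided).
s_p² = [(7−1)·1760² + (7−1)·2130²]/(7+7−2) = 3817250
t = (11900 − 14900)/√[3817250·(1/7 + 1/7)] = -2.873
df = n₁ + n₂ − 2 = 12
Two-sided p-value ≈ 0.0140
Since p ≈ 0.0140 < α = 0.1, reject H0; the data support H1.

-2.873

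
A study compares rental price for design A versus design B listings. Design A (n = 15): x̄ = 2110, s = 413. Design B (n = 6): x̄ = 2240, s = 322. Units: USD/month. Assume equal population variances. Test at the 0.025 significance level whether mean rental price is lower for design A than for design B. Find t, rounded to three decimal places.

-0.688

Let group 1 = design A, group 2 = design B. H0: μ_1 = μ_2; H1: μ_1 < μ_2 (two-sample pooled-variance t-test, left-tailed).
s_p² = [(15−1)·413² + (6−1)·322²]/(15+6−2) = 152968
t = (2110 − 2240)/√[152968·(1/15 + 1/6)] = -0.688
df = n₁ + n₂ − 2 = 19
p-value = P(T ≤ -0.688) ≈ 0.250
Since p ≈ 0.250 > α = 0.025, fail to reject H0; the evidence is not statistically significant.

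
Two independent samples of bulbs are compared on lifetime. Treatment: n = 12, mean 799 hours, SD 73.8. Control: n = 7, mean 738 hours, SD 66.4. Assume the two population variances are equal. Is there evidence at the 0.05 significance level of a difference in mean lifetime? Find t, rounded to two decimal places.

Let group 1 = treatment, group 2 = control. H0: μ_1 = μ_2; H1: μ_1 ≠ μ_2 (two-sample pooled-variance t-test, two-sided).
s_p² = [(12−1)·73.8² + (7−1)·66.4²]/(12+7−2) = 5080.27
t = (799 − 738)/√[5080.27·(1/12 + 1/7)] = 1.80
df = n₁ + n₂ − 2 = 17
Two-sided p-value ≈ 0.0897
Since p ≈ 0.0897 > α = 0.05, fail to reject H0; the data do not provide sufficient evidence against H0.

1.80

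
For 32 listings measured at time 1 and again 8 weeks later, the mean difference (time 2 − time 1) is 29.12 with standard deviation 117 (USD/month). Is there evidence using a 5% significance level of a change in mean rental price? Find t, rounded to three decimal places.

H0: μ_d = 0; H1: μ_d ≠ 0 (paired t-test on the differences, two-sided).
t = d̄/(s_d/√n) = 29.12/(117/√32) = 1.408
df = n − 1 = 31
Two-sided p-value ≈ 0.1691
Since p ≈ 0.1691 > α = 0.05, fail to reject H0; the evidence is not statistically significant.

1.408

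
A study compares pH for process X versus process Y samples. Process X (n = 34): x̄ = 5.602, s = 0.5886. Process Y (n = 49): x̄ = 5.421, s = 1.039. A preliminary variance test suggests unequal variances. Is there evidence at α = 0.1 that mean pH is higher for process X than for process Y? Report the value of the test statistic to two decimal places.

1.01

Let group 1 = process X, group 2 = process Y. H0: μ_1 = μ_2; H1: μ_1 > μ_2 (Welch's two-sample t-test, right-tailed).
t = (x̄_1 − x̄_2)/√(s_1²/n_1 + s_2²/n_2) = (5.602 − 5.421)/√(0.5886²/34 + 1.039²/49) = 1.01
Welch–Satterthwaite df ≈ 78.30
p-value = P(T ≥ 1.01) ≈ 0.1582
Since p ≈ 0.1582 > α = 0.1, fail to reject H0; the data do not provide sufficient evidence against H0.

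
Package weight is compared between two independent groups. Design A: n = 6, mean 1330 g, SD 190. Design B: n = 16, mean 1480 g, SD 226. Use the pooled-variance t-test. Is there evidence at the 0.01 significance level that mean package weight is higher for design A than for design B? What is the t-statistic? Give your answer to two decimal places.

Let group 1 = design A, group 2 = design B. H0: μ_1 = μ_2; H1: μ_1 > μ_2 (two-sample pooled-variance t-test, right-tailed).
s_p² = [(6−1)·190² + (16−1)·226²]/(6+16−2) = 47332
t = (1330 − 1480)/√[47332·(1/6 + 1/16)] = -1.44
df = n₁ + n₂ − 2 = 20
p-value = P(T ≥ -1.44) ≈ 0.9174
Since p ≈ 0.9174 > α = 0.01, fail to reject H0; the evidence is not statistically significant.

-1.44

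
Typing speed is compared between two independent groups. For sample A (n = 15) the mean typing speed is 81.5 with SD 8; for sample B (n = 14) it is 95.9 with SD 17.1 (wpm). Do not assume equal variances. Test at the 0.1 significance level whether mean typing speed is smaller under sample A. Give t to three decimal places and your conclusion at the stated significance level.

t = -2.871; reject H0

Let group 1 = sample A, group 2 = sample B. H0: μ_1 = μ_2; H1: μ_1 < μ_2 (Welch's two-sample t-test, left-tailed).
t = (x̄_1 − x̄_2)/√(s_1²/n_1 + s_2²/n_2) = (81.5 − 95.9)/√(8²/15 + 17.1²/14) = -2.871
Welch–Satterthwaite df ≈ 18.15
p-value = P(T ≤ -2.871) ≈ 0.0050
Since p ≈ 0.0050 < α = 0.1, reject H0; the evidence is statistically significant.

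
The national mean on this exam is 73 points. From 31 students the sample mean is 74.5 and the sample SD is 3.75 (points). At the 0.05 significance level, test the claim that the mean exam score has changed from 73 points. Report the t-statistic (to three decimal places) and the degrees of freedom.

t = 2.227, df = 30

H0: μ = 73; H1: μ ≠ 73 (one-sample t-test, two-sided).
t = (x̄ − μ₀)/(s/√n) = (74.5 − 73)/(3.75/√31) = 2.227
df = n − 1 = 30
Two-sided p-value ≈ 0.034
Since p ≈ 0.034 < α = 0.05, reject H0; the data support H1.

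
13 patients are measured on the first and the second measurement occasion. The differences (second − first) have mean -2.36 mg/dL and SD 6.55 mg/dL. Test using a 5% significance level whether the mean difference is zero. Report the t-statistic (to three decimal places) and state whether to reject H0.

H0: μ_d = 0; H1: μ_d ≠ 0 (paired t-test on the differences, two-sided).
t = d̄/(s_d/√n) = -2.36/(6.55/√13) = -1.299
df = n − 1 = 12
Two-sided p-value ≈ 0.2183
Since p ≈ 0.2183 > α = 0.05, fail to reject H0; the data do not provide sufficient evidence against H0.

t = -1.299; fail to reject H0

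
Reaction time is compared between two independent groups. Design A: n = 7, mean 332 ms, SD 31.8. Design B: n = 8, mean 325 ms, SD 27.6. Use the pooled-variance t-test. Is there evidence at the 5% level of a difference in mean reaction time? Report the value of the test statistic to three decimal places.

0.457

Let group 1 = design A, group 2 = design B. H0: μ_1 = μ_2; H1: μ_1 ≠ μ_2 (two-sample pooled-variance t-test, two-sided).
s_p² = [(7−1)·31.8² + (8−1)·27.6²]/(7+8−2) = 876.905
t = (332 − 325)/√[876.905·(1/7 + 1/8)] = 0.457
df = n₁ + n₂ − 2 = 13
Two-sided p-value ≈ 0.655
Since p ≈ 0.655 > α = 0.05, fail to reject H0; the data do not provide sufficient evidence against H0.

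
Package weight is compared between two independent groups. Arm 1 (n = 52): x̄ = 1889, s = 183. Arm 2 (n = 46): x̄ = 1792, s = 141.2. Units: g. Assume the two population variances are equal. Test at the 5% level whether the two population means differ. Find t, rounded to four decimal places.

Let group 1 = arm 1, group 2 = arm 2. H0: μ_1 = μ_2; H1: μ_1 ≠ μ_2 (two-sample pooled-variance t-test, two-sided).
s_p² = [(52−1)·183² + (46−1)·141.2²]/(52+46−2) = 27136.7
t = (1889 − 1792)/√[27136.7·(1/52 + 1/46)] = 2.9091
df = n₁ + n₂ − 2 = 96
Two-sided p-value ≈ 0.005
Since p ≈ 0.005 < α = 0.05, reject H0; the data support H1.

2.9091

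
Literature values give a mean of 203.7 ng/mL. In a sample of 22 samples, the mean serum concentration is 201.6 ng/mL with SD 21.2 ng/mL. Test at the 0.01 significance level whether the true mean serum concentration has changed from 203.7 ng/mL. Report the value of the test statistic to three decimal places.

H0: μ = 203.7; H1: μ ≠ 203.7 (one-sample t-test, two-sided).
t = (x̄ − μ₀)/(s/√n) = (201.6 − 203.7)/(21.2/√22) = -0.465
df = n − 1 = 21
Two-sided p-value ≈ 0.647
Since p ≈ 0.647 > α = 0.01, fail to reject H0; the data do not provide sufficient evidence against H0.

-0.465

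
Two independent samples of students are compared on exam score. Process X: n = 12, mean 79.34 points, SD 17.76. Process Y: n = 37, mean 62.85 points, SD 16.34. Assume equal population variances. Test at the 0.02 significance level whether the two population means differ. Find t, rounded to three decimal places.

Let group 1 = process X, group 2 = process Y. H0: μ_1 = μ_2; H1: μ_1 ≠ μ_2 (two-sample pooled-variance t-test, two-sided).
s_p² = [(12−1)·17.76² + (37−1)·16.34²]/(12+37−2) = 278.328
t = (79.34 − 62.85)/√[278.328·(1/12 + 1/37)] = 2.975
df = n₁ + n₂ − 2 = 47
Two-sided p-value ≈ 0.005
Since p ≈ 0.005 < α = 0.02, reject H0; the evidence is statistically significant.

2.975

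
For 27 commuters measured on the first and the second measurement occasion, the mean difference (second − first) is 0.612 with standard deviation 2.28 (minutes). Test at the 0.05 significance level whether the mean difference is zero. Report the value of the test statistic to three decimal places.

1.395

H0: μ_d = 0; H1: μ_d ≠ 0 (paired t-test on the differences, two-sided).
t = d̄/(s_d/√n) = 0.612/(2.28/√27) = 1.395
df = n − 1 = 26
Two-sided p-value ≈ 0.175
Since p ≈ 0.175 > α = 0.05, fail to reject H0; the data do not provide sufficient evidence against H0.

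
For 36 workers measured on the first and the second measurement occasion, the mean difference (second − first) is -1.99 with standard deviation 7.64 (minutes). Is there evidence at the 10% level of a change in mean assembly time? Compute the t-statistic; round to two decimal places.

H0: μ_d = 0; H1: μ_d ≠ 0 (paired t-test on the differences, two-sided).
t = d̄/(s_d/√n) = -1.99/(7.64/√36) = -1.56
df = n − 1 = 35
Two-sided p-value ≈ 0.1271
Since p ≈ 0.1271 > α = 0.1, fail to reject H0; the evidence is not statistically significant.

-1.56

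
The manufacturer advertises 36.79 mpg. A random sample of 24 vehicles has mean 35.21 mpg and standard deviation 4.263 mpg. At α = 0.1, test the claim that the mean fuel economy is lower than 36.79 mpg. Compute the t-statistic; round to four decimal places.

H0: μ = 36.79; H1: μ < 36.79 (one-sample t-test, left-tailed).
t = (x̄ − μ₀)/(s/√n) = (35.21 − 36.79)/(4.263/√24) = -1.8157
df = n − 1 = 23
p-value = P(T ≤ -1.8157) ≈ 0.041
Since p ≈ 0.041 < α = 0.1, reject H0; the data support H1.

-1.8157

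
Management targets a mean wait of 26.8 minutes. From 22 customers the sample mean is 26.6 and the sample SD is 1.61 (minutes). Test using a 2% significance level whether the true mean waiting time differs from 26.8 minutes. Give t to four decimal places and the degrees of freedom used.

t = -0.5827, df = 21

H0: μ = 26.8; H1: μ ≠ 26.8 (one-sample t-test, two-sided).
t = (x̄ − μ₀)/(s/√n) = (26.6 − 26.8)/(1.61/√22) = -0.5827
df = n − 1 = 21
Two-sided p-value ≈ 0.566
Since p ≈ 0.566 > α = 0.02, fail to reject H0; the evidence is not statistically significant.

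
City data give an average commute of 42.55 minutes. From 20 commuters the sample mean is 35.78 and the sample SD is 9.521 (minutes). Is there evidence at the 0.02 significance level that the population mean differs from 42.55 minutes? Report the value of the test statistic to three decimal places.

-3.180

H0: μ = 42.55; H1: μ ≠ 42.55 (one-sample t-test, two-sided).
t = (x̄ − μ₀)/(s/√n) = (35.78 − 42.55)/(9.521/√20) = -3.180
df = n − 1 = 19
Two-sided p-value ≈ 0.0049
Since p ≈ 0.0049 < α = 0.02, reject H0; the evidence is statistically significant.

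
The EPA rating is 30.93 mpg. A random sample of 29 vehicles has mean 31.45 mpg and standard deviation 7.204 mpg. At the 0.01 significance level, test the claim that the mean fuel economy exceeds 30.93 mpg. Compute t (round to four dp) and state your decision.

H0: μ = 30.93; H1: μ > 30.93 (one-sample t-test, right-tailed).
t = (x̄ − μ₀)/(s/√n) = (31.45 − 30.93)/(7.204/√29) = 0.3887
df = n − 1 = 28
p-value = P(T ≥ 0.3887) ≈ 0.3502
Since p ≈ 0.3502 > α = 0.01, fail to reject H0; the data do not provide sufficient evidence against H0.

t = 0.3887; fail to reject H0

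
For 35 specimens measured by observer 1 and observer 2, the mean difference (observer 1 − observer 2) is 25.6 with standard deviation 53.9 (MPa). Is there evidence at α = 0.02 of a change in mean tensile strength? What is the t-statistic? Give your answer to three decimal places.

H0: μ_d = 0; H1: μ_d ≠ 0 (paired t-test on the differences, two-sided).
t = d̄/(s_d/√n) = 25.6/(53.9/√35) = 2.810
df = n − 1 = 34
Two-sided p-value ≈ 0.0082
Since p ≈ 0.0082 < α = 0.02, reject H0; the data support H1.

2.810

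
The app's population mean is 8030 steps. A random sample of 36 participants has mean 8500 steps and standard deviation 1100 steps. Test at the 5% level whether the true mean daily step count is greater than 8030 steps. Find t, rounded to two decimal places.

2.56

H0: μ = 8030; H1: μ > 8030 (one-sample t-test, right-tailed).
t = (x̄ − μ₀)/(s/√n) = (8500 − 8030)/(1100/√36) = 2.56
df = n − 1 = 35
p-value = P(T ≥ 2.56) ≈ 0.007
Since p ≈ 0.007 < α = 0.05, reject H0; the data support H1.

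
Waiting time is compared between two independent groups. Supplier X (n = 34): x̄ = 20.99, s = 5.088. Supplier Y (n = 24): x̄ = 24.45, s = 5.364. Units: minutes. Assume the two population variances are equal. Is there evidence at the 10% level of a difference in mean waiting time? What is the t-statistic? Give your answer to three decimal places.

-2.494

Let group 1 = supplier X, group 2 = supplier Y. H0: μ_1 = μ_2; H1: μ_1 ≠ μ_2 (two-sample pooled-variance t-test, two-sided).
s_p² = [(34−1)·5.088² + (24−1)·5.364²]/(34+24−2) = 27.0726
t = (20.99 − 24.45)/√[27.0726·(1/34 + 1/24)] = -2.494
df = n₁ + n₂ − 2 = 56
Two-sided p-value ≈ 0.0156
Since p ≈ 0.0156 < α = 0.1, reject H0; the data support H1.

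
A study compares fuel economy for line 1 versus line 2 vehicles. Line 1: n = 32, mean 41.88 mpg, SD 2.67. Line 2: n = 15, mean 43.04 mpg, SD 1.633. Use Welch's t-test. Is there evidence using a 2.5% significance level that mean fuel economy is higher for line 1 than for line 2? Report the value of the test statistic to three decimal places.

Let group 1 = line 1, group 2 = line 2. H0: μ_1 = μ_2; H1: μ_1 > μ_2 (Welch's two-sample t-test, right-tailed).
t = (x̄_1 − x̄_2)/√(s_1²/n_1 + s_2²/n_2) = (41.88 − 43.04)/√(2.67²/32 + 1.633²/15) = -1.833
Welch–Satterthwaite df ≈ 41.58
p-value = P(T ≥ -1.833) ≈ 0.9630
Since p ≈ 0.9630 > α = 0.025, fail to reject H0; the data do not provide sufficient evidence against H0.

-1.833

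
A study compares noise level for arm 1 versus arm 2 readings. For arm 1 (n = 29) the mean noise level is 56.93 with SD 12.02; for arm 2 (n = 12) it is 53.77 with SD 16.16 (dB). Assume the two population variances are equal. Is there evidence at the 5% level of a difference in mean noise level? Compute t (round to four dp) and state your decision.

Let group 1 = arm 1, group 2 = arm 2. H0: μ_1 = μ_2; H1: μ_1 ≠ μ_2 (two-sample pooled-variance t-test, two-sided).
s_p² = [(29−1)·12.02² + (12−1)·16.16²]/(29+12−2) = 177.386
t = (56.93 − 53.77)/√[177.386·(1/29 + 1/12)] = 0.6912
df = n₁ + n₂ − 2 = 39
Two-sided p-value ≈ 0.494
Since p ≈ 0.494 > α = 0.05, fail to reject H0; the evidence is not statistically significant.

t = 0.6912; fail to reject H0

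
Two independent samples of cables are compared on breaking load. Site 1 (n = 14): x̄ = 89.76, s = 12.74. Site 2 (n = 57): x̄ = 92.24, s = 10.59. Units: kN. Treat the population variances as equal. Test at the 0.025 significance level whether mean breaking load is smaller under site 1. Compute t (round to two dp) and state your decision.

Let group 1 = site 1, group 2 = site 2. H0: μ_1 = μ_2; H1: μ_1 < μ_2 (two-sample pooled-variance t-test, left-tailed).
s_p² = [(14−1)·12.74² + (57−1)·10.59²]/(14+57−2) = 121.598
t = (89.76 − 92.24)/√[121.598·(1/14 + 1/57)] = -0.75
df = n₁ + n₂ − 2 = 69
p-value = P(T ≤ -0.75) ≈ 0.2267
Since p ≈ 0.2267 > α = 0.025, fail to reject H0; the evidence is not statistically significant.

t = -0.75; fail to reject H0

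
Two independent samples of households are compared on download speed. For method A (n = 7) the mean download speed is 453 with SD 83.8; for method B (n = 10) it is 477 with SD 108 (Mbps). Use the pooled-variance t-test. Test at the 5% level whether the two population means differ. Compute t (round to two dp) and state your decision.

t = -0.49; fail to reject H0

Let group 1 = method A, group 2 = method B. H0: μ_1 = μ_2; H1: μ_1 ≠ μ_2 (two-sample pooled-variance t-test, two-sided).
s_p² = [(7−1)·83.8² + (10−1)·108²]/(7+10−2) = 9807.38
t = (453 − 477)/√[9807.38·(1/7 + 1/10)] = -0.49
df = n₁ + n₂ − 2 = 15
Two-sided p-value ≈ 0.6300
Since p ≈ 0.6300 > α = 0.05, fail to reject H0; the data do not provide sufficient evidence against H0.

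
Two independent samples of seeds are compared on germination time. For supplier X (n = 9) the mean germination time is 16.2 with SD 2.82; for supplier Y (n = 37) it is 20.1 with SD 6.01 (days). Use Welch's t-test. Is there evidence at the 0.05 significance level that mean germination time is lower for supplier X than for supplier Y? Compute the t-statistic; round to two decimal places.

Let group 1 = supplier X, group 2 = supplier Y. H0: μ_1 = μ_2; H1: μ_1 < μ_2 (Welch's two-sample t-test, left-tailed).
t = (x̄_1 − x̄_2)/√(s_1²/n_1 + s_2²/n_2) = (16.2 − 20.1)/√(2.82²/9 + 6.01²/37) = -2.86
Welch–Satterthwaite df ≈ 27.88
p-value = P(T ≤ -2.86) ≈ 0.004
Since p ≈ 0.004 < α = 0.05, reject H0; the evidence is statistically significant.

-2.86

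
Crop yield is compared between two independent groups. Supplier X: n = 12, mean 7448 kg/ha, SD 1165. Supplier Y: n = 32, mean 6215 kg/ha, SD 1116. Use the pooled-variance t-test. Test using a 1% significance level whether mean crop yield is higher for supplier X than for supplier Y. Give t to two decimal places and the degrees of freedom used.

t = 3.23, df = 42

Let group 1 = supplier X, group 2 = supplier Y. H0: μ_1 = μ_2; H1: μ_1 > μ_2 (two-sample pooled-variance t-test, right-tailed).
s_p² = [(12−1)·1165² + (32−1)·1116²]/(12+32−2) = 1274730
t = (7448 − 6215)/√[1274730·(1/12 + 1/32)] = 3.23
df = n₁ + n₂ − 2 = 42
p-value = P(T ≥ 3.23) ≈ 0.001
Since p ≈ 0.001 < α = 0.01, reject H0; the evidence is statistically significant.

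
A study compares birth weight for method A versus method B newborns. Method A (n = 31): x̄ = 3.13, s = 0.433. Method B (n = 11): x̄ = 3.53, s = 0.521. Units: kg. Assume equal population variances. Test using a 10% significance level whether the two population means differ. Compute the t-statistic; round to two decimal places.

Let group 1 = method A, group 2 = method B. H0: μ_1 = μ_2; H1: μ_1 ≠ μ_2 (two-sample pooled-variance t-test, two-sided).
s_p² = [(31−1)·0.433² + (11−1)·0.521²]/(31+11−2) = 0.208477
t = (3.13 − 3.53)/√[0.208477·(1/31 + 1/11)] = -2.50
df = n₁ + n₂ − 2 = 40
Two-sided p-value ≈ 0.0168
Since p ≈ 0.0168 < α = 0.1, reject H0; the evidence is statistically significant.

-2.50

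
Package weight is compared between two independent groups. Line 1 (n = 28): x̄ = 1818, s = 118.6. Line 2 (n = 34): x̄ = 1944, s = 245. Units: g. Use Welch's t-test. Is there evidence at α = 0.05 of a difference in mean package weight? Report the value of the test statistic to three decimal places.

-2.646

Let group 1 = line 1, group 2 = line 2. H0: μ_1 = μ_2; H1: μ_1 ≠ μ_2 (Welch's two-sample t-test, two-sided).
t = (x̄_1 − x̄_2)/√(s_1²/n_1 + s_2²/n_2) = (1818 − 1944)/√(118.6²/28 + 245²/34) = -2.646
Welch–Satterthwaite df ≈ 49.55
Two-sided p-value ≈ 0.011
Since p ≈ 0.011 < α = 0.05, reject H0; the data support H1.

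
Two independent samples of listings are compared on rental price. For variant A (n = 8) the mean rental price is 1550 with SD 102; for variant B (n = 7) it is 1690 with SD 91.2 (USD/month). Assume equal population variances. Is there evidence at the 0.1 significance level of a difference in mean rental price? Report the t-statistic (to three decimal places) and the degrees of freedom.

t = -2.784, df = 13

Let group 1 = variant A, group 2 = variant B. H0: μ_1 = μ_2; H1: μ_1 ≠ μ_2 (two-sample pooled-variance t-test, two-sided).
s_p² = [(8−1)·102² + (7−1)·91.2²]/(8+7−2) = 9440.97
t = (1550 − 1690)/√[9440.97·(1/8 + 1/7)] = -2.784
df = n₁ + n₂ − 2 = 13
Two-sided p-value ≈ 0.015
Since p ≈ 0.015 < α = 0.1, reject H0; the evidence is statistically significant.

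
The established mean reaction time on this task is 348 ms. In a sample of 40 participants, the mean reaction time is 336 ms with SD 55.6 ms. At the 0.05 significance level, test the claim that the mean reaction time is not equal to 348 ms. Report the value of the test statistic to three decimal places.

H0: μ = 348; H1: μ ≠ 348 (one-sample t-test, two-sided).
t = (x̄ − μ₀)/(s/√n) = (336 − 348)/(55.6/√40) = -1.365
df = n − 1 = 39
Two-sided p-value ≈ 0.1801
Since p ≈ 0.1801 > α = 0.05, fail to reject H0; the evidence is not statistically significant.

-1.365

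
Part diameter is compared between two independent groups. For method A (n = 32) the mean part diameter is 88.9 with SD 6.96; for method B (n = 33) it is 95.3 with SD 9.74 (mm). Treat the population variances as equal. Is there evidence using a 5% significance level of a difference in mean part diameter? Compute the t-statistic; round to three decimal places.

-3.040

Let group 1 = method A, group 2 = method B. H0: μ_1 = μ_2; H1: μ_1 ≠ μ_2 (two-sample pooled-variance t-test, two-sided).
s_p² = [(32−1)·6.96² + (33−1)·9.74²]/(32+33−2) = 72.0231
t = (88.9 − 95.3)/√[72.0231·(1/32 + 1/33)] = -3.040
df = n₁ + n₂ − 2 = 63
Two-sided p-value ≈ 0.0034
Since p ≈ 0.0034 < α = 0.05, reject H0; the evidence is statistically significant.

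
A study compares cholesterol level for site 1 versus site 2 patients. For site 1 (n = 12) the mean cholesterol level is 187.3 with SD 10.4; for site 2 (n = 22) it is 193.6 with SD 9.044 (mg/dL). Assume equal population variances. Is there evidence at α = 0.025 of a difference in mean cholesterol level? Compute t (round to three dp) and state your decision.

Let group 1 = site 1, group 2 = site 2. H0: μ_1 = μ_2; H1: μ_1 ≠ μ_2 (two-sample pooled-variance t-test, two-sided).
s_p² = [(12−1)·10.4² + (22−1)·9.044²]/(12+22−2) = 90.8573
t = (187.3 − 193.6)/√[90.8573·(1/12 + 1/22)] = -1.842
df = n₁ + n₂ − 2 = 32
Two-sided p-value ≈ 0.075
Since p ≈ 0.075 > α = 0.025, fail to reject H0; the evidence is not statistically significant.

t = -1.842; fail to reject H0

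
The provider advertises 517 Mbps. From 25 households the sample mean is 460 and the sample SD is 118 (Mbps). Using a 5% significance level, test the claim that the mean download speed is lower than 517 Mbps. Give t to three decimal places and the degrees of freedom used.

H0: μ = 517; H1: μ < 517 (one-sample t-test, left-tailed).
t = (x̄ − μ₀)/(s/√n) = (460 − 517)/(118/√25) = -2.415
df = n − 1 = 24
p-value = P(T ≤ -2.415) ≈ 0.0119
Since p ≈ 0.0119 < α = 0.05, reject H0; the evidence is statistically significant.

t = -2.415, df = 24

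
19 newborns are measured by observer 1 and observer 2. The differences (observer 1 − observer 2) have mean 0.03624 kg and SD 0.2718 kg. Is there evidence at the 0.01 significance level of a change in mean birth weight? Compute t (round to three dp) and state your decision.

H0: μ_d = 0; H1: μ_d ≠ 0 (paired t-test on the differences, two-sided).
t = d̄/(s_d/√n) = 0.03624/(0.2718/√19) = 0.581
df = n − 1 = 18
Two-sided p-value ≈ 0.568
Since p ≈ 0.568 > α = 0.01, fail to reject H0; the data do not provide sufficient evidence against H0.

t = 0.581; fail to reject H0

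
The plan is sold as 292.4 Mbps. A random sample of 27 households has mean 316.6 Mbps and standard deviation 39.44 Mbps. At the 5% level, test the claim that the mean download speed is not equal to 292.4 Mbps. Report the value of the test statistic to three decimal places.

3.188

H0: μ = 292.4; H1: μ ≠ 292.4 (one-sample t-test, two-sided).
t = (x̄ − μ₀)/(s/√n) = (316.6 − 292.4)/(39.44/√27) = 3.188
df = n − 1 = 26
Two-sided p-value ≈ 0.004
Since p ≈ 0.004 < α = 0.05, reject H0; the data support H1.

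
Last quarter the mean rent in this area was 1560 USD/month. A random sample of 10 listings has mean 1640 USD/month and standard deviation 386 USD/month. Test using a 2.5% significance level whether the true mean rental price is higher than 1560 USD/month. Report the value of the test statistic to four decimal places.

H0: μ = 1560; H1: μ > 1560 (one-sample t-test, right-tailed).
t = (x̄ − μ₀)/(s/√n) = (1640 − 1560)/(386/√10) = 0.6554
df = n − 1 = 9
p-value = P(T ≥ 0.6554) ≈ 0.2643
Since p ≈ 0.2643 > α = 0.025, fail to reject H0; the data do not provide sufficient evidence against H0.

0.6554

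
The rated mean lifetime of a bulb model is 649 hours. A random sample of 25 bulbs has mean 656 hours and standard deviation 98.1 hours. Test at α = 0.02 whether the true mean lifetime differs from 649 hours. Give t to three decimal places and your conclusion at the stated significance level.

t = 0.357; fail to reject H0

H0: μ = 649; H1: μ ≠ 649 (one-sample t-test, two-sided).
t = (x̄ − μ₀)/(s/√n) = (656 − 649)/(98.1/√25) = 0.357
df = n − 1 = 24
Two-sided p-value ≈ 0.7244
Since p ≈ 0.7244 > α = 0.02, fail to reject H0; the data do not provide sufficient evidence against H0.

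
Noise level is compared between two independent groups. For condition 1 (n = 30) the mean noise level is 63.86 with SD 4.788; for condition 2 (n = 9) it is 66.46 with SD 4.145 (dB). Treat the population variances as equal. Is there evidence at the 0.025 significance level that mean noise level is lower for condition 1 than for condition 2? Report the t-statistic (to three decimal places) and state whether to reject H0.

Let group 1 = condition 1, group 2 = condition 2. H0: μ_1 = μ_2; H1: μ_1 < μ_2 (two-sample pooled-variance t-test, left-tailed).
s_p² = [(30−1)·4.788² + (9−1)·4.145²]/(30+9−2) = 21.683
t = (63.86 − 66.46)/√[21.683·(1/30 + 1/9)] = -1.469
df = n₁ + n₂ − 2 = 37
p-value = P(T ≤ -1.469) ≈ 0.0751
Since p ≈ 0.0751 > α = 0.025, fail to reject H0; the evidence is not statistically significant.

t = -1.469; fail to reject H0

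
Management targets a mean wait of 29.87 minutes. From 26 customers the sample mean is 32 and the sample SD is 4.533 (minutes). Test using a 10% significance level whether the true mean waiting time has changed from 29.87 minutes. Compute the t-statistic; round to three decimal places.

2.396

H0: μ = 29.87; H1: μ ≠ 29.87 (one-sample t-test, two-sided).
t = (x̄ − μ₀)/(s/√n) = (32 − 29.87)/(4.533/√26) = 2.396
df = n − 1 = 25
Two-sided p-value ≈ 0.024
Since p ≈ 0.024 < α = 0.1, reject H0; the data support H1.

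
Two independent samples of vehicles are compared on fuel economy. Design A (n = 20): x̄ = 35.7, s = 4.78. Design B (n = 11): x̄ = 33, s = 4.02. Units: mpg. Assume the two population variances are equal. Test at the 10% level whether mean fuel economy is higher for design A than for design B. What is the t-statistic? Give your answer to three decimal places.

1.587

Let group 1 = design A, group 2 = design B. H0: μ_1 = μ_2; H1: μ_1 > μ_2 (two-sample pooled-variance t-test, right-tailed).
s_p² = [(20−1)·4.78² + (11−1)·4.02²]/(20+11−2) = 20.5422
t = (35.7 − 33)/√[20.5422·(1/20 + 1/11)] = 1.587
df = n₁ + n₂ − 2 = 29
p-value = P(T ≥ 1.587) ≈ 0.062
Since p ≈ 0.062 < α = 0.1, reject H0; the evidence is statistically significant.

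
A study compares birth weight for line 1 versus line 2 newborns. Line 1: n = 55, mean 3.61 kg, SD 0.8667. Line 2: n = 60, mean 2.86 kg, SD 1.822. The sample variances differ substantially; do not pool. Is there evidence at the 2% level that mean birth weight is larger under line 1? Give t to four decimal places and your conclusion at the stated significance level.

t = 2.8555; reject H0

Let group 1 = line 1, group 2 = line 2. H0: μ_1 = μ_2; H1: μ_1 > μ_2 (Welch's two-sample t-test, right-tailed).
t = (x̄_1 − x̄_2)/√(s_1²/n_1 + s_2²/n_2) = (3.61 − 2.86)/√(0.8667²/55 + 1.822²/60) = 2.8555
Welch–Satterthwaite df ≈ 86.00
p-value = P(T ≥ 2.8555) ≈ 0.0027
Since p ≈ 0.0027 < α = 0.02, reject H0; the evidence is statistically significant.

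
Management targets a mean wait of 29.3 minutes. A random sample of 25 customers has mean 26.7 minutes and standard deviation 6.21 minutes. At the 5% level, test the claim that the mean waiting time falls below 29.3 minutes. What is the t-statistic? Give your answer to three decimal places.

H0: μ = 29.3; H1: μ < 29.3 (one-sample t-test, left-tailed).
t = (x̄ − μ₀)/(s/√n) = (26.7 − 29.3)/(6.21/√25) = -2.093
df = n − 1 = 24
p-value = P(T ≤ -2.093) ≈ 0.0235
Since p ≈ 0.0235 < α = 0.05, reject H0; the evidence is statistically significant.

-2.093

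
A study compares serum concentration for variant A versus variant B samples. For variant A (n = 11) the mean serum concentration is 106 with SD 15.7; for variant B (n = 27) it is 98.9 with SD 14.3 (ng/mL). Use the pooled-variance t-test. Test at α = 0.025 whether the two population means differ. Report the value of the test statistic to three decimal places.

Let group 1 = variant A, group 2 = variant B. H0: μ_1 = μ_2; H1: μ_1 ≠ μ_2 (two-sample pooled-variance t-test, two-sided).
s_p² = [(11−1)·15.7² + (27−1)·14.3²]/(11+27−2) = 216.157
t = (106 − 98.9)/√[216.157·(1/11 + 1/27)] = 1.350
df = n₁ + n₂ − 2 = 36
Two-sided p-value ≈ 0.185
Since p ≈ 0.185 > α = 0.025, fail to reject H0; the evidence is not statistically significant.

1.350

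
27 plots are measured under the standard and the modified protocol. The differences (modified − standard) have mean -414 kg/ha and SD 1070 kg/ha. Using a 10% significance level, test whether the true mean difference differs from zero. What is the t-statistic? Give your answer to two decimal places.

-2.01

H0: μ_d = 0; H1: μ_d ≠ 0 (paired t-test on the differences, two-sided).
t = d̄/(s_d/√n) = -414/(1070/√27) = -2.01
df = n − 1 = 26
Two-sided p-value ≈ 0.0549
Since p ≈ 0.0549 < α = 0.1, reject H0; the data support H1.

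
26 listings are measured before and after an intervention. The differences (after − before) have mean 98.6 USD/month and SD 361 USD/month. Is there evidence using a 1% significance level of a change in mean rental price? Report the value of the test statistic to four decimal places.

1.3927

H0: μ_d = 0; H1: μ_d ≠ 0 (paired t-test on the differences, two-sided).
t = d̄/(s_d/√n) = 98.6/(361/√26) = 1.3927
df = n − 1 = 25
Two-sided p-value ≈ 0.1760
Since p ≈ 0.1760 > α = 0.01, fail to reject H0; the evidence is not statistically significant.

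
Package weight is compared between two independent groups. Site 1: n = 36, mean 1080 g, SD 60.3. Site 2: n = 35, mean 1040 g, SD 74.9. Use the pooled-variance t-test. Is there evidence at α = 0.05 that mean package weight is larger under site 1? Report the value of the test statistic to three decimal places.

Let group 1 = site 1, group 2 = site 2. H0: μ_1 = μ_2; H1: μ_1 > μ_2 (two-sample pooled-variance t-test, right-tailed).
s_p² = [(36−1)·60.3² + (35−1)·74.9²]/(36+35−2) = 4608.75
t = (1080 − 1040)/√[4608.75·(1/36 + 1/35)] = 2.482
df = n₁ + n₂ − 2 = 69
p-value = P(T ≥ 2.482) ≈ 0.008
Since p ≈ 0.008 < α = 0.05, reject H0; the evidence is statistically significant.

2.482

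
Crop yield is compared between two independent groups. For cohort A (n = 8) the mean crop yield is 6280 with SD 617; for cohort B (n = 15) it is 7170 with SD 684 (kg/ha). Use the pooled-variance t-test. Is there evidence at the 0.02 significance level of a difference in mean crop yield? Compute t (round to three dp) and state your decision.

t = -3.069; reject H0

Let group 1 = cohort A, group 2 = cohort B. H0: μ_1 = μ_2; H1: μ_1 ≠ μ_2 (two-sample pooled-variance t-test, two-sided).
s_p² = [(8−1)·617² + (15−1)·684²]/(8+15−2) = 438800
t = (6280 − 7170)/√[438800·(1/8 + 1/15)] = -3.069
df = n₁ + n₂ − 2 = 21
Two-sided p-value ≈ 0.006
Since p ≈ 0.006 < α = 0.02, reject H0; the data support H1.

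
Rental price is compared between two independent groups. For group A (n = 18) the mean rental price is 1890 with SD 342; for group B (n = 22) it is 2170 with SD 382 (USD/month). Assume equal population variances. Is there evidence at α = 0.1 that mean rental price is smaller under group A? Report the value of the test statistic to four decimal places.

Let group 1 = group A, group 2 = group B. H0: μ_1 = μ_2; H1: μ_1 < μ_2 (two-sample pooled-variance t-test, left-tailed).
s_p² = [(18−1)·342² + (22−1)·382²]/(18+22−2) = 132968
t = (1890 − 2170)/√[132968·(1/18 + 1/22)] = -2.4160
df = n₁ + n₂ − 2 = 38
p-value = P(T ≤ -2.4160) ≈ 0.010
Since p ≈ 0.010 < α = 0.1, reject H0; the data support H1.

-2.4160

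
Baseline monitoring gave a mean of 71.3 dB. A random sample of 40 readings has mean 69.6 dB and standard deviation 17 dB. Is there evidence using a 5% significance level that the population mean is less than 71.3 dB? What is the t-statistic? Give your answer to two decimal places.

H0: μ = 71.3; H1: μ < 71.3 (one-sample t-test, left-tailed).
t = (x̄ − μ₀)/(s/√n) = (69.6 − 71.3)/(17/√40) = -0.63
df = n − 1 = 39
p-value = P(T ≤ -0.63) ≈ 0.265
Since p ≈ 0.265 > α = 0.05, fail to reject H0; the evidence is not statistically significant.

-0.63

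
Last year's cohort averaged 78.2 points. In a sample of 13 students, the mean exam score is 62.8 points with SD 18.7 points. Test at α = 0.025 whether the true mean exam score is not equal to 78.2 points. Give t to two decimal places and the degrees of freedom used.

t = -2.97, df = 12

H0: μ = 78.2; H1: μ ≠ 78.2 (one-sample t-test, two-sided).
t = (x̄ − μ₀)/(s/√n) = (62.8 − 78.2)/(18.7/√13) = -2.97
df = n − 1 = 12
Two-sided p-value ≈ 0.012
Since p ≈ 0.012 < α = 0.025, reject H0; the evidence is statistically significant.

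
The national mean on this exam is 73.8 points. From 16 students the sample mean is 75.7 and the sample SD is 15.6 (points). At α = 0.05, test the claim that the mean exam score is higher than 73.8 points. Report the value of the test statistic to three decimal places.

0.487

H0: μ = 73.8; H1: μ > 73.8 (one-sample t-test, right-tailed).
t = (x̄ − μ₀)/(s/√n) = (75.7 − 73.8)/(15.6/√16) = 0.487
df = n − 1 = 15
p-value = P(T ≥ 0.487) ≈ 0.3166
Since p ≈ 0.3166 > α = 0.05, fail to reject H0; the evidence is not statistically significant.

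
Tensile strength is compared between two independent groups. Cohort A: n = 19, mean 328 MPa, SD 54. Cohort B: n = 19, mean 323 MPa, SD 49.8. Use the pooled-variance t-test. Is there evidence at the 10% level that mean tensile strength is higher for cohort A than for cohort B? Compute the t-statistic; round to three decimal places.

0.297

Let group 1 = cohort A, group 2 = cohort B. H0: μ_1 = μ_2; H1: μ_1 > μ_2 (two-sample pooled-variance t-test, right-tailed).
s_p² = [(19−1)·54² + (19−1)·49.8²]/(19+19−2) = 2698.02
t = (328 − 323)/√[2698.02·(1/19 + 1/19)] = 0.297
df = n₁ + n₂ − 2 = 36
p-value = P(T ≥ 0.297) ≈ 0.384
Since p ≈ 0.384 > α = 0.1, fail to reject H0; the evidence is not statistically significant.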